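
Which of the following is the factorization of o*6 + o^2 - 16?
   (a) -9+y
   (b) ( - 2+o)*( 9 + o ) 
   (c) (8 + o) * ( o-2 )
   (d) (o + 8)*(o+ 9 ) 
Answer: c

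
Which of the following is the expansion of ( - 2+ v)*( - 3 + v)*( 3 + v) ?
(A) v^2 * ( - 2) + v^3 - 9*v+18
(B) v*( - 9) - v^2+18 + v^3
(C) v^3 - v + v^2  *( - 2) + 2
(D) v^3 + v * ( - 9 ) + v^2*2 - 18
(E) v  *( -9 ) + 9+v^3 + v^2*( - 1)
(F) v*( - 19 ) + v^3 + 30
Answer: A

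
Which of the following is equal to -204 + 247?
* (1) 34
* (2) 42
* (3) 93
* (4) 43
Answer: 4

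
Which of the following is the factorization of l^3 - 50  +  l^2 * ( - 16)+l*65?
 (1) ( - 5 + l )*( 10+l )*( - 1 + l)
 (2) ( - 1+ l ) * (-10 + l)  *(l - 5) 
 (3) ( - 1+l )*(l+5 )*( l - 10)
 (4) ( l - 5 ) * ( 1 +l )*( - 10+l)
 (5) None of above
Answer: 2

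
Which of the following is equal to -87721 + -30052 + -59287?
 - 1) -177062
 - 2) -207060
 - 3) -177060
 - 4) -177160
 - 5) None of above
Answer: 3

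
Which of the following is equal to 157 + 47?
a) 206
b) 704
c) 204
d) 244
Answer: c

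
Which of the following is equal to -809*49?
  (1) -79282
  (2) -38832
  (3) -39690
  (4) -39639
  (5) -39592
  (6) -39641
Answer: 6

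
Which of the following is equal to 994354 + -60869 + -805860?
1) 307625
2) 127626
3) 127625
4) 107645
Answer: 3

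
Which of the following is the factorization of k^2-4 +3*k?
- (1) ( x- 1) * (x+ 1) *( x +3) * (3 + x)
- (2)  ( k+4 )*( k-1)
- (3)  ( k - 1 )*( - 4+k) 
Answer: 2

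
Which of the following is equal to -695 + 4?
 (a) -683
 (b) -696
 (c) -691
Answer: c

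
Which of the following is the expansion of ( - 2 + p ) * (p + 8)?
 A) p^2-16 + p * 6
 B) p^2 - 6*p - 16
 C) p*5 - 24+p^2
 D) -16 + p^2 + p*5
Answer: A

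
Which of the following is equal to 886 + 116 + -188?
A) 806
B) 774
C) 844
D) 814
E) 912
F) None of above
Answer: D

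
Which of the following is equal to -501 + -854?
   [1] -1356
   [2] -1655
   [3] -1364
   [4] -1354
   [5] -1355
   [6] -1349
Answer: 5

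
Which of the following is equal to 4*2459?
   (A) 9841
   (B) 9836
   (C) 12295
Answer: B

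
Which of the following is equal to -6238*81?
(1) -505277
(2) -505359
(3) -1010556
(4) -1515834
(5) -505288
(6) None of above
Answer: 6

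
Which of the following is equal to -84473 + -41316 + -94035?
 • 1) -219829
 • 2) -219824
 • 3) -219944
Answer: 2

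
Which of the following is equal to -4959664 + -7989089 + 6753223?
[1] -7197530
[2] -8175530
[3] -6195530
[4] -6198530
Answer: 3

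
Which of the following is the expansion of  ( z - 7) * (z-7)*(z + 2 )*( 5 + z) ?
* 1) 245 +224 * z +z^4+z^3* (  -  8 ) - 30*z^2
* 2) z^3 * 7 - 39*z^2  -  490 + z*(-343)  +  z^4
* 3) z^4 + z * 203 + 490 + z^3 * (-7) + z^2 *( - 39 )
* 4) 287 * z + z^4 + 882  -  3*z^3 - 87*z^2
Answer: 3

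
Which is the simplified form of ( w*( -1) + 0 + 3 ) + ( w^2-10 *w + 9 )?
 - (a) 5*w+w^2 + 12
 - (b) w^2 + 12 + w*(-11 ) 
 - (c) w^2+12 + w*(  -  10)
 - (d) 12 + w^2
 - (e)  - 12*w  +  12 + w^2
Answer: b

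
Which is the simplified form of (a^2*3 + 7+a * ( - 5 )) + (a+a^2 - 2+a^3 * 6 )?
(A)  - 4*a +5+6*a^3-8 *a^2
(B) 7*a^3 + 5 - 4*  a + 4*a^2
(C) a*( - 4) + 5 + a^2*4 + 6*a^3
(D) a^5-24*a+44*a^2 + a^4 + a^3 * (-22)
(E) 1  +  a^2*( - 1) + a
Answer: C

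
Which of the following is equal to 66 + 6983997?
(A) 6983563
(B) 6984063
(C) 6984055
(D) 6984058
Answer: B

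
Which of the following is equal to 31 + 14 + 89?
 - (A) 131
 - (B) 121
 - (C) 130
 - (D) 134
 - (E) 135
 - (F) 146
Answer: D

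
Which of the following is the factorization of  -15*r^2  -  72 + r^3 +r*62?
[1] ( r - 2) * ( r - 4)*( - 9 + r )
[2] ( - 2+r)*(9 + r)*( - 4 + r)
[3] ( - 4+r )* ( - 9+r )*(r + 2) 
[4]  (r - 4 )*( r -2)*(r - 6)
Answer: 1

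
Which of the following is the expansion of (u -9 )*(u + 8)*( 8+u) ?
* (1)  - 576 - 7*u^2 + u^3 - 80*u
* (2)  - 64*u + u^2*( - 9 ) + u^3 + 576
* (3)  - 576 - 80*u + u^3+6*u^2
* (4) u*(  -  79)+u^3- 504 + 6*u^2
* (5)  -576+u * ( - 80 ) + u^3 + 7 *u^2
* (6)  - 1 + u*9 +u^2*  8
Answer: 5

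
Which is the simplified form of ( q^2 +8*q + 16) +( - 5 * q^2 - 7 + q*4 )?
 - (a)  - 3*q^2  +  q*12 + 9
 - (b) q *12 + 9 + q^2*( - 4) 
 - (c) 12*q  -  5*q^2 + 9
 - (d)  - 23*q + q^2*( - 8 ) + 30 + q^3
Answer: b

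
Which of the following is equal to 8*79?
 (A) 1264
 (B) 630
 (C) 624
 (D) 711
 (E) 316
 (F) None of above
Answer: F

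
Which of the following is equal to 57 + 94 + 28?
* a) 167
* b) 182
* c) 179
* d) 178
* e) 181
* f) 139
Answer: c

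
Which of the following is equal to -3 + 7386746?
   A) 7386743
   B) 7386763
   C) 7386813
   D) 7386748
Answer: A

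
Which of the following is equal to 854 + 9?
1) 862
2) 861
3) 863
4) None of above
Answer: 3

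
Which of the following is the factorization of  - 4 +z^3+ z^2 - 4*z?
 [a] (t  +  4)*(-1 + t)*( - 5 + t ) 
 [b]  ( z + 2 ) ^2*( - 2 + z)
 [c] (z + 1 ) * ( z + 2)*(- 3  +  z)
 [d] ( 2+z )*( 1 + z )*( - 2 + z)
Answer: d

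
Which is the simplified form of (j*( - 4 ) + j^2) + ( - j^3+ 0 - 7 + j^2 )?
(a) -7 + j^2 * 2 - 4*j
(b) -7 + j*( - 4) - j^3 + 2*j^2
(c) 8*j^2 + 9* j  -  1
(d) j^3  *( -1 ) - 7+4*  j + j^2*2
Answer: b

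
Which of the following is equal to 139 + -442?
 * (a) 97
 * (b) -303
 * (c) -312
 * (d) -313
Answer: b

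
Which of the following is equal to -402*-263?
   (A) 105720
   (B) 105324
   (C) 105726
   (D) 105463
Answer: C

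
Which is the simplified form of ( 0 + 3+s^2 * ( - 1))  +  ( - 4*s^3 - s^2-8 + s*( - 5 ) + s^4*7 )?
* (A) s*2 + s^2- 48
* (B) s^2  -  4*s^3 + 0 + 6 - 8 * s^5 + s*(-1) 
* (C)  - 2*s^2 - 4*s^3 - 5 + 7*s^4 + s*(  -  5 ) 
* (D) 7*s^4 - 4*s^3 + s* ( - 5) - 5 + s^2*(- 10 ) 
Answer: C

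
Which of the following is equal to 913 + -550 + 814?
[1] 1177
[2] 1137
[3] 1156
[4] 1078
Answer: 1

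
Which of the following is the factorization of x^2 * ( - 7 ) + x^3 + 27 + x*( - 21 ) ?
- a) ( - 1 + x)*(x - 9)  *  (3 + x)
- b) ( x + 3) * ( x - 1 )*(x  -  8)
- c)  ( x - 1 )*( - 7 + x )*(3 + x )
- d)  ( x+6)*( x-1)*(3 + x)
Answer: a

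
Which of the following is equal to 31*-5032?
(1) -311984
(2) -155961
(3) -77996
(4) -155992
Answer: 4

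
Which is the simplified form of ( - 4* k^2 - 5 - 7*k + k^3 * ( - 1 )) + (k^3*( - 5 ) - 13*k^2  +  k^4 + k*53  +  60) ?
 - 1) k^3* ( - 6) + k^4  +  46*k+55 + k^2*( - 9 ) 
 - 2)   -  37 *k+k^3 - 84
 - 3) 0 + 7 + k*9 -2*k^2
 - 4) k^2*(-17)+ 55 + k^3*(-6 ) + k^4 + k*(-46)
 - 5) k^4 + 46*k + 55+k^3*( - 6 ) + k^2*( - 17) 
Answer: 5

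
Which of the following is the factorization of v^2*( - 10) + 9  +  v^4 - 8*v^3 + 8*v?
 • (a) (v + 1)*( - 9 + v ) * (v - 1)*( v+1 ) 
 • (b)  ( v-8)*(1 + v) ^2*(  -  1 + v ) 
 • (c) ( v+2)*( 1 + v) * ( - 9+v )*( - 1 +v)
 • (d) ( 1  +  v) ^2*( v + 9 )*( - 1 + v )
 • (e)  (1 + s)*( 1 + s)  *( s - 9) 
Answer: a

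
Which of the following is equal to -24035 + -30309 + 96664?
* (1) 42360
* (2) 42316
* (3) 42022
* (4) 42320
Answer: 4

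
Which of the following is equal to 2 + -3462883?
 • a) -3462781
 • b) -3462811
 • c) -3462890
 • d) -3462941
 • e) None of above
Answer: e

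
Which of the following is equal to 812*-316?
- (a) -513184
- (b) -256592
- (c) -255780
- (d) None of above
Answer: b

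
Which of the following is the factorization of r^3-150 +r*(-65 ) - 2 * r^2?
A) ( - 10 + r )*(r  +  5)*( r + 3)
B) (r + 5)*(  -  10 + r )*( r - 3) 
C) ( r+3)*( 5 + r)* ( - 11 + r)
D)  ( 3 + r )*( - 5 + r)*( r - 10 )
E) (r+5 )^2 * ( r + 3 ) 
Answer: A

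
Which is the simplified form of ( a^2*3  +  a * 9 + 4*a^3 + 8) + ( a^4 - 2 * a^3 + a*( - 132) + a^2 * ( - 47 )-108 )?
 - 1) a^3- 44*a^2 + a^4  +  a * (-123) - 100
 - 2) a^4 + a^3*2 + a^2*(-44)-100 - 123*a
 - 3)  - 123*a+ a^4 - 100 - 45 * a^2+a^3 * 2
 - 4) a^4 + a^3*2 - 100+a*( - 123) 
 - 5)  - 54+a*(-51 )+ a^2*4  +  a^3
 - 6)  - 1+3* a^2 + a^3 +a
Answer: 2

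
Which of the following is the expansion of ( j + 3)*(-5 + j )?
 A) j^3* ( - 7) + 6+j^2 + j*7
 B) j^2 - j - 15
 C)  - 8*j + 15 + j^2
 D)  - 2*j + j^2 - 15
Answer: D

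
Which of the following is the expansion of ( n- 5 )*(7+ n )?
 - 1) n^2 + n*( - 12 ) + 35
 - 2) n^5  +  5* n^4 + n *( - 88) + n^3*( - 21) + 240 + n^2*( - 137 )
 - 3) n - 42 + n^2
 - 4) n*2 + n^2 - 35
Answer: 4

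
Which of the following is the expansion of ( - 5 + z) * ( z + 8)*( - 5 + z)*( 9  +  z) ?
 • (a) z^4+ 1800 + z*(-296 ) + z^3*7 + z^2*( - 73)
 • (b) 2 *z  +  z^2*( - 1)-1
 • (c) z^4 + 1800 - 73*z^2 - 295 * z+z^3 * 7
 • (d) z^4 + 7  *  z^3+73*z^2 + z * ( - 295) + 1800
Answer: c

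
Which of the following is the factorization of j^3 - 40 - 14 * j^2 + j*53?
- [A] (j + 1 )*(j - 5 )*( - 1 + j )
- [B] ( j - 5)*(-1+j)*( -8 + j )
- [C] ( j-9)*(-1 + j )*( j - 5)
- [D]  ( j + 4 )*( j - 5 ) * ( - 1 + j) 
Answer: B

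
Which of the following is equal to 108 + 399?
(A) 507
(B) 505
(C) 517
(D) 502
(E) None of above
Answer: A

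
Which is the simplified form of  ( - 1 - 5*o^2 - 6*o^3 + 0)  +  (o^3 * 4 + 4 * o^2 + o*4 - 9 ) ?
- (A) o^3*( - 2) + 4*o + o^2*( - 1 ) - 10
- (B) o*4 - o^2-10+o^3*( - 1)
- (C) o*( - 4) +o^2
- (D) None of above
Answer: A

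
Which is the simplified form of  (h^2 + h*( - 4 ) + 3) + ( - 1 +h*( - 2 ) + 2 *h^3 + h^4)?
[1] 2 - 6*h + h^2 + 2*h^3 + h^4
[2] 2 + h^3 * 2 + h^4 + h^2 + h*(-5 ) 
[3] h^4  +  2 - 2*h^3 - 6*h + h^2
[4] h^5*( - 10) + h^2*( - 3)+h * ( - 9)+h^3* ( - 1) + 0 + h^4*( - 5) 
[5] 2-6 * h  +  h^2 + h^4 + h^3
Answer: 1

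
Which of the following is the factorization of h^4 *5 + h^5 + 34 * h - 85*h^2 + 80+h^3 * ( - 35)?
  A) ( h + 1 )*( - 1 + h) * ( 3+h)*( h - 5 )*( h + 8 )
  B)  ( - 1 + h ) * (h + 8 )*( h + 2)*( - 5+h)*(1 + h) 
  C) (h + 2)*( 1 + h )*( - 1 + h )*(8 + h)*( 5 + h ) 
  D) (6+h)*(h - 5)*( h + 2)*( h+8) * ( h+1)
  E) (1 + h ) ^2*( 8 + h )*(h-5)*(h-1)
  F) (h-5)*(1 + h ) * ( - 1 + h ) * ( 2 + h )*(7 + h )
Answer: B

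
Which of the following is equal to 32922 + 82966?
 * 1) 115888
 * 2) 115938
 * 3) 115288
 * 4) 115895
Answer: 1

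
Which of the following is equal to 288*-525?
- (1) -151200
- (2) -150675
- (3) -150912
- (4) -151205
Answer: 1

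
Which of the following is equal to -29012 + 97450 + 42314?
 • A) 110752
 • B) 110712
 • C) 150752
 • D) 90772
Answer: A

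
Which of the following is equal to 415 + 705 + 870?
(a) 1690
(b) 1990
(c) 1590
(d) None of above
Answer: b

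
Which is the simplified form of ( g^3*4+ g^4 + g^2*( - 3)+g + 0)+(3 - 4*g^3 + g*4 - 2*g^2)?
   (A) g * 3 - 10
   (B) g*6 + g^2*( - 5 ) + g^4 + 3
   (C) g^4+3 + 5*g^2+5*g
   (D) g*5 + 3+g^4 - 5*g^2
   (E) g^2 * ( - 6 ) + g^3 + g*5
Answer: D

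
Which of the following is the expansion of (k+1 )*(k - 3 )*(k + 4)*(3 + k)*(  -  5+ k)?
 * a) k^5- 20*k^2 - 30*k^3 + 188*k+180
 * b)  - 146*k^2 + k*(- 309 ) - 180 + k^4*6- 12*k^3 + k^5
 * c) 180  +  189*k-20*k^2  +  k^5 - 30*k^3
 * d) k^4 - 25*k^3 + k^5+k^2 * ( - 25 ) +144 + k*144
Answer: c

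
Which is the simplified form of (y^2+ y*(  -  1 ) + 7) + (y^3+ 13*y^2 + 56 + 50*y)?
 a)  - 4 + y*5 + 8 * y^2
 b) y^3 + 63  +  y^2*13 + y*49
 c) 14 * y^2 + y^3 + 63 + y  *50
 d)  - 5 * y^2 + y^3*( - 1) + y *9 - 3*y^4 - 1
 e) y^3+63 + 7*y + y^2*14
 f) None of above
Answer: f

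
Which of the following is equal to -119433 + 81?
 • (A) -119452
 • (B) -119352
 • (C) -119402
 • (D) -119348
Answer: B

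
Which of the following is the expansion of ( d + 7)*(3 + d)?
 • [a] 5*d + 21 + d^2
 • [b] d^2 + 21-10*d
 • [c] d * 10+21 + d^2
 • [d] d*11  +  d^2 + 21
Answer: c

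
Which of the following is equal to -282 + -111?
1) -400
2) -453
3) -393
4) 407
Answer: 3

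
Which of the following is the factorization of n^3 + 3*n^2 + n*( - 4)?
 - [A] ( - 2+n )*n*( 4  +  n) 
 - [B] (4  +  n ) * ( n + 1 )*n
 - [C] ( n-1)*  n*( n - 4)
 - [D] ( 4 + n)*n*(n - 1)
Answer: D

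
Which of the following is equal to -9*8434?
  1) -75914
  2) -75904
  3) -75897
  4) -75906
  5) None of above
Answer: 4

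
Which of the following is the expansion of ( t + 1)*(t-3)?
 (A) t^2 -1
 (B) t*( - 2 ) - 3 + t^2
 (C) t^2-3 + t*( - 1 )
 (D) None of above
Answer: B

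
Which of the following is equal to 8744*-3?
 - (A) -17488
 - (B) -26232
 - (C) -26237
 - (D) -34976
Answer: B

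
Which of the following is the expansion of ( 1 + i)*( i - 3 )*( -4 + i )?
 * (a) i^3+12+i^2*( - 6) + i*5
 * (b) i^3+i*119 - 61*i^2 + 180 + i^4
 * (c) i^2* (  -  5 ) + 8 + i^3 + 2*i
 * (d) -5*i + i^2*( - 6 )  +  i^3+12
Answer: a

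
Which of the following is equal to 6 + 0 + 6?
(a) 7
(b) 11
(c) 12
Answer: c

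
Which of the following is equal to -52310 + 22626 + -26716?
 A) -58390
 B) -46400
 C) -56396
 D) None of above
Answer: D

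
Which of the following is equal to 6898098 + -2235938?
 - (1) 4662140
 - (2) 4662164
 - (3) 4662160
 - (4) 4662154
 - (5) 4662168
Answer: 3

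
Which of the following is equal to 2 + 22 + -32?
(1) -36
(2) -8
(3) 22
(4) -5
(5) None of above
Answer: 2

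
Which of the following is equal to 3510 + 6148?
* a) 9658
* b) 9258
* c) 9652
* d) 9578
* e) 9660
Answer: a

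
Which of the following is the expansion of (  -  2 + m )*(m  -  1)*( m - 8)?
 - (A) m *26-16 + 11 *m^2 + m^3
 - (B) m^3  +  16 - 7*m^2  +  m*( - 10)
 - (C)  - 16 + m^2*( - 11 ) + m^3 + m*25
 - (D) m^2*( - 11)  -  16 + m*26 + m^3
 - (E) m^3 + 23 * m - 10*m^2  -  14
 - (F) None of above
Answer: D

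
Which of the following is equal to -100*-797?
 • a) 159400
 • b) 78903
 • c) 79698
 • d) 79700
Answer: d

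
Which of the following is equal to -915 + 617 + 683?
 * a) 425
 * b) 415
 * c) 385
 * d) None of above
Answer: c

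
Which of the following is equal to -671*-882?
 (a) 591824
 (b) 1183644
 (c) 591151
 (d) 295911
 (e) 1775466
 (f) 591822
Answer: f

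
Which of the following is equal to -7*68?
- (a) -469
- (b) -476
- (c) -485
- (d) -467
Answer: b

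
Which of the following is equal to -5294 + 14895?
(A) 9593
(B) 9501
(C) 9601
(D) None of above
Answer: C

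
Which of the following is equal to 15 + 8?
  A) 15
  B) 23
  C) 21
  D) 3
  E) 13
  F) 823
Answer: B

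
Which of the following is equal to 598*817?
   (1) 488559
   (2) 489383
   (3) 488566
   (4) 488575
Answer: 3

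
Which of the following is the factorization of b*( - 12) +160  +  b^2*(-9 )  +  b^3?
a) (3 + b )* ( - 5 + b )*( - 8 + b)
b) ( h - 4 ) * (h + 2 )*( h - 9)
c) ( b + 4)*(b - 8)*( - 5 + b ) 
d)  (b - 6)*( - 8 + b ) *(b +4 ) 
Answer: c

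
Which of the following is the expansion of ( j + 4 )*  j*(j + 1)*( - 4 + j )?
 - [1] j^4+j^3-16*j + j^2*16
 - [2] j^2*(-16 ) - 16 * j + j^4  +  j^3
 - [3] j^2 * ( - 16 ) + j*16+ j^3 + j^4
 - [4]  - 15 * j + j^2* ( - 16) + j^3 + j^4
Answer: 2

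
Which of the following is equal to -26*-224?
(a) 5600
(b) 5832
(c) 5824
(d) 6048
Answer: c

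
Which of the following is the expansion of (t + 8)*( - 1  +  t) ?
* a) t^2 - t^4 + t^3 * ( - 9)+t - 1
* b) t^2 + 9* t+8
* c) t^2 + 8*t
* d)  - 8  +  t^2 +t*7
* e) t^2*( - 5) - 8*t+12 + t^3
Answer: d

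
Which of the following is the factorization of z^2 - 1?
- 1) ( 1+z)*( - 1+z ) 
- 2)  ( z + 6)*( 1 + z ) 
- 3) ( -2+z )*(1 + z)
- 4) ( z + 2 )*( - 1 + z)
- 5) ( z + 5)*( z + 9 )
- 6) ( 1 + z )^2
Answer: 1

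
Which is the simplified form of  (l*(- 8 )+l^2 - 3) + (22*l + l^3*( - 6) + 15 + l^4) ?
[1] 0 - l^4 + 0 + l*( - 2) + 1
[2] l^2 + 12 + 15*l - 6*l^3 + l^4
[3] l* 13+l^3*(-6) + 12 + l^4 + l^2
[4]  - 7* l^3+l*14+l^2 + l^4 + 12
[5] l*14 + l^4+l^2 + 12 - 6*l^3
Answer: 5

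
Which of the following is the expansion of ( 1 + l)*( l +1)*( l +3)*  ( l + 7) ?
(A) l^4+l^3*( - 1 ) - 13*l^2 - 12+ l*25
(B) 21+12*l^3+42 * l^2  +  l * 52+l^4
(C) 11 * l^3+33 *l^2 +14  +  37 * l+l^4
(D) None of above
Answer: B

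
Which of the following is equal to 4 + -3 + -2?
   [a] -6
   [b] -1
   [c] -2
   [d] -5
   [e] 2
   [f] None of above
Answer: b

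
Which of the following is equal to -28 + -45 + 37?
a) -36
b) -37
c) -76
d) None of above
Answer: a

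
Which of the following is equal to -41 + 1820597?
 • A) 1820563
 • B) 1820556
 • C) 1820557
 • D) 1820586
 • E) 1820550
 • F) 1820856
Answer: B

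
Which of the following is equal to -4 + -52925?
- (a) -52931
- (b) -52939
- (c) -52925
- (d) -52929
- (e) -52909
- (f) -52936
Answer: d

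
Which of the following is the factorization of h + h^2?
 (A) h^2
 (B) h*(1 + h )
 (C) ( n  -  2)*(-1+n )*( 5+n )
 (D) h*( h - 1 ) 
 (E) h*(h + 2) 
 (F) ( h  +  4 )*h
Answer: B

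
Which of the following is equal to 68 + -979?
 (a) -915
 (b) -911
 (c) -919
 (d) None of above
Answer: b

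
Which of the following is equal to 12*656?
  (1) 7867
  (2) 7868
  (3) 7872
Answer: 3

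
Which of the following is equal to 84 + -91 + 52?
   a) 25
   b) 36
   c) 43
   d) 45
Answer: d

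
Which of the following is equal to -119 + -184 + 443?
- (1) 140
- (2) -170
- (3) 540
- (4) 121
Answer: 1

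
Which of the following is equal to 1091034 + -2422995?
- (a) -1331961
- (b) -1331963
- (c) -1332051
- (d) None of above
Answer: a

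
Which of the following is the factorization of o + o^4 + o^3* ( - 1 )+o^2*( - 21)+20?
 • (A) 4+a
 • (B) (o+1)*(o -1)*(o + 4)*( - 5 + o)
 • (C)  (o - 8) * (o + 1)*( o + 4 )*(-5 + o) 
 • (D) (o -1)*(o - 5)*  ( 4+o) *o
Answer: B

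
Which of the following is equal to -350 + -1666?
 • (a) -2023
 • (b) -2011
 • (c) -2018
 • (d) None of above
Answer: d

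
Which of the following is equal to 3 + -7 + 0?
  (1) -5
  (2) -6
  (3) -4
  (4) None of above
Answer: 3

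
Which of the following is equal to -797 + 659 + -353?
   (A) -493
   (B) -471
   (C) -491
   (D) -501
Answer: C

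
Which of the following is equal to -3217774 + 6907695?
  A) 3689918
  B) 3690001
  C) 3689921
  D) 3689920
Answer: C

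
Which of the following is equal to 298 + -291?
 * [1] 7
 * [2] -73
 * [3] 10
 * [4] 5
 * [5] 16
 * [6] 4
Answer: 1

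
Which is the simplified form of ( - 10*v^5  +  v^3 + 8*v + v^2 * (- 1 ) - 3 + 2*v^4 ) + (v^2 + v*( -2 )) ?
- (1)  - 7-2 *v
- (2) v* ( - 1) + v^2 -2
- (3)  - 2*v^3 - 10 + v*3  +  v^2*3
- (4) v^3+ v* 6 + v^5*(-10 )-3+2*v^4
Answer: 4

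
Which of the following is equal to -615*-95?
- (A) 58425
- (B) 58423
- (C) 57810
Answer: A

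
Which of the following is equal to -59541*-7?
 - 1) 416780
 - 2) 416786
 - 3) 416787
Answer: 3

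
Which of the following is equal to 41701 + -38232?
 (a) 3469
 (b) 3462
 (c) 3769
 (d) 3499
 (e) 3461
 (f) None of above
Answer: a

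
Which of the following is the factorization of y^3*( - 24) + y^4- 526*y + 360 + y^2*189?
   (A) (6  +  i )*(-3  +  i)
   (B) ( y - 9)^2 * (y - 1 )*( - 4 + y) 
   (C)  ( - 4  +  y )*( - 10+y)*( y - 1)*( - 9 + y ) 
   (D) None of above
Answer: C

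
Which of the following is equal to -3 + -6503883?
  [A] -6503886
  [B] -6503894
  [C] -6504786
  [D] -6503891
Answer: A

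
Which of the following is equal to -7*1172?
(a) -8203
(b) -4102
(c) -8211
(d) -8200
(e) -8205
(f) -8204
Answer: f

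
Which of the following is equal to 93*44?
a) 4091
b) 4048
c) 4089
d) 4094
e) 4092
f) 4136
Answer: e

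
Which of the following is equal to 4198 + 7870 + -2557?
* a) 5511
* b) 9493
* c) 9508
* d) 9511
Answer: d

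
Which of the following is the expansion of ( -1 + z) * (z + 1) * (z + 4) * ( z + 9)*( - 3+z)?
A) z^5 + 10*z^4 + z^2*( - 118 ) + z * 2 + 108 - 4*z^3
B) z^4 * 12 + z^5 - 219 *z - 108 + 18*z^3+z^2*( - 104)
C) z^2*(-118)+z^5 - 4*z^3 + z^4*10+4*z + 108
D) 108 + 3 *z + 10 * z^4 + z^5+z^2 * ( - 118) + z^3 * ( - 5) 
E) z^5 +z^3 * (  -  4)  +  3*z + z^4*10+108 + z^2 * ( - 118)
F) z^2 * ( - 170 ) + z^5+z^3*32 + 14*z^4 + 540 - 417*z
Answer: E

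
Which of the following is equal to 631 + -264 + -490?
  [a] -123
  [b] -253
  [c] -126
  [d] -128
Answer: a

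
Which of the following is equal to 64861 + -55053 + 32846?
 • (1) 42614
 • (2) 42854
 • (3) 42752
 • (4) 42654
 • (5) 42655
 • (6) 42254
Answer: 4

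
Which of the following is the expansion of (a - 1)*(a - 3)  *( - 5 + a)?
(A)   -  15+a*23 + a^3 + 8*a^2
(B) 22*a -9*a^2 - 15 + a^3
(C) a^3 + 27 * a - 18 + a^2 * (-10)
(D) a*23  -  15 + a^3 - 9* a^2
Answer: D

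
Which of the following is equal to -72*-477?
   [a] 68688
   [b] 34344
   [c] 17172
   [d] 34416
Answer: b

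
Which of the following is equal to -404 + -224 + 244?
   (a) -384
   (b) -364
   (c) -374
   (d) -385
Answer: a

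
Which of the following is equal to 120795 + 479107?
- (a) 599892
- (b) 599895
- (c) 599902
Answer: c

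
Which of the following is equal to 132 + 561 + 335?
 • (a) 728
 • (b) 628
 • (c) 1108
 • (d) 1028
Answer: d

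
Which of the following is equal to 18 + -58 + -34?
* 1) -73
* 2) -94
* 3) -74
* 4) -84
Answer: 3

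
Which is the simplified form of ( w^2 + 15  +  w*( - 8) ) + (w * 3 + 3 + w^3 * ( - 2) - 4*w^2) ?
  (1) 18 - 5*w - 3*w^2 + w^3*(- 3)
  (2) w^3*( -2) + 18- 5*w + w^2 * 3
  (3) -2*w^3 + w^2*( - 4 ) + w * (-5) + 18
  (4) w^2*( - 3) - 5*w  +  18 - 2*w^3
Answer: 4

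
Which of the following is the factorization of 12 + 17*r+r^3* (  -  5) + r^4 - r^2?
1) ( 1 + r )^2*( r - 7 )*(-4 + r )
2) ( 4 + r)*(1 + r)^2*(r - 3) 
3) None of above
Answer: 3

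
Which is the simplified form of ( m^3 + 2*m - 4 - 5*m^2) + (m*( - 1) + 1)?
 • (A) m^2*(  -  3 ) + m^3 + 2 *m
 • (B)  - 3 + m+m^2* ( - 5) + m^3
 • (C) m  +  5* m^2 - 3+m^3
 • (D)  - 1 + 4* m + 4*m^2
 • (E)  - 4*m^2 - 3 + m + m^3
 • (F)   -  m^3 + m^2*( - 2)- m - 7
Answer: B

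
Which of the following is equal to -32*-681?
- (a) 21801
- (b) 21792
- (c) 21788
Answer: b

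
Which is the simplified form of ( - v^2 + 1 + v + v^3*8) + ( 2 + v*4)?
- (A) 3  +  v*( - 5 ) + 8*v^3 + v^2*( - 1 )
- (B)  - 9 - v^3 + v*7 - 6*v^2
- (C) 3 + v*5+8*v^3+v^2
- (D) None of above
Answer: D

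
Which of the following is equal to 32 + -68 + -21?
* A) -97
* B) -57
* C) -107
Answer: B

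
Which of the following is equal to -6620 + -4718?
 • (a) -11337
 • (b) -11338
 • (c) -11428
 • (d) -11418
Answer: b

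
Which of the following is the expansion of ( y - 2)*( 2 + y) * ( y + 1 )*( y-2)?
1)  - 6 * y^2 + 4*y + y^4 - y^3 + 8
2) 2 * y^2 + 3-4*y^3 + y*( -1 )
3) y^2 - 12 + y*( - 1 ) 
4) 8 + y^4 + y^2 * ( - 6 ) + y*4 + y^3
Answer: 1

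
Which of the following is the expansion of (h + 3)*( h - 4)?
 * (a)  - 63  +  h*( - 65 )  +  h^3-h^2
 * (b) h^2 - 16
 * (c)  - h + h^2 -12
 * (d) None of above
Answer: c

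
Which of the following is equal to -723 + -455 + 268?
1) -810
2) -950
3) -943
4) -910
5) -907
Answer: 4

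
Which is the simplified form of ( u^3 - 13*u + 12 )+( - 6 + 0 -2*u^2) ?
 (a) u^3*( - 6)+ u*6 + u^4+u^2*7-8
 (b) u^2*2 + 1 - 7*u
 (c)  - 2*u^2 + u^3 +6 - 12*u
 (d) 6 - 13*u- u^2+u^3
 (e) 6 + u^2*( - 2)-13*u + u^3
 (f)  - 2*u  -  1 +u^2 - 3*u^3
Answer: e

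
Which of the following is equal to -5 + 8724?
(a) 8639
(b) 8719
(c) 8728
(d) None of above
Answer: b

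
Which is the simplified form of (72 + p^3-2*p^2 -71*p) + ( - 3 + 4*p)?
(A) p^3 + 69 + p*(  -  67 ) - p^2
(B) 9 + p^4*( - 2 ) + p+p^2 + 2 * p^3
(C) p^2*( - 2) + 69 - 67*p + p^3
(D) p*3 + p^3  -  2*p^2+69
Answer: C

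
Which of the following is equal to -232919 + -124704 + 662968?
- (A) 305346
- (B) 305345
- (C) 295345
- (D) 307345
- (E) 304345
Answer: B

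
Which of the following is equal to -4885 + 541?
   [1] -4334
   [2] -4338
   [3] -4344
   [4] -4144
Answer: 3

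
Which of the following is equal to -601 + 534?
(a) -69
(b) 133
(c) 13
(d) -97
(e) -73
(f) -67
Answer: f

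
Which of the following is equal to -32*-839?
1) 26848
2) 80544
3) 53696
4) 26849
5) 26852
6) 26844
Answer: 1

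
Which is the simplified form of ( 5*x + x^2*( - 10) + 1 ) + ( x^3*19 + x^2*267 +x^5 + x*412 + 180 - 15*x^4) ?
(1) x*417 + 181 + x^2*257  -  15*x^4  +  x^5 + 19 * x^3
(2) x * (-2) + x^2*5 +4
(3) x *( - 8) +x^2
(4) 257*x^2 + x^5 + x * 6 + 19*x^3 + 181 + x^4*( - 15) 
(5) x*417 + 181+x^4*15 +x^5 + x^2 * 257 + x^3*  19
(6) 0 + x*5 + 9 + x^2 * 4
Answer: 1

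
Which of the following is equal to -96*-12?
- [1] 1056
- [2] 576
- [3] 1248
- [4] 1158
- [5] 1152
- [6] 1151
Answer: 5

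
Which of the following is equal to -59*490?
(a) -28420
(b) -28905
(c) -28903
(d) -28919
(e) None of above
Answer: e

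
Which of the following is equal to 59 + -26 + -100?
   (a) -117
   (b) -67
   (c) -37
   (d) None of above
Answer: b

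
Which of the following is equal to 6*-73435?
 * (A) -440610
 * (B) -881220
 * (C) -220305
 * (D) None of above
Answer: A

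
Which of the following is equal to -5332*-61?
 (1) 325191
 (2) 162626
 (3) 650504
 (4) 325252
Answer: 4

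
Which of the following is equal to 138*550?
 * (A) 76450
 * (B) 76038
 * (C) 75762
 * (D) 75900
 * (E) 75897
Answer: D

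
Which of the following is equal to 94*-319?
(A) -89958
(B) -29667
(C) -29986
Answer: C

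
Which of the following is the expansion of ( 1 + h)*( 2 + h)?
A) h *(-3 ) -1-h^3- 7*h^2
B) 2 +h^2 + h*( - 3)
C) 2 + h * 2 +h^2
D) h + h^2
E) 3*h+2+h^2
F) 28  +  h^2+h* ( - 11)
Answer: E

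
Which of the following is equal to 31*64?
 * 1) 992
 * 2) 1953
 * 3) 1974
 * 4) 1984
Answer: 4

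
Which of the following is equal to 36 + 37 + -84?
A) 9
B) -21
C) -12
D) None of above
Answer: D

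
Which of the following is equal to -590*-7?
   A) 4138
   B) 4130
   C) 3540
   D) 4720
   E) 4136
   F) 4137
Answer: B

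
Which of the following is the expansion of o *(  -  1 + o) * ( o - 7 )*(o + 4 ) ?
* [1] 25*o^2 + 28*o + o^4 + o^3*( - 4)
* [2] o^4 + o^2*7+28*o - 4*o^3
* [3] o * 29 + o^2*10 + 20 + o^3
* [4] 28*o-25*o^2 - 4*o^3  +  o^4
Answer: 4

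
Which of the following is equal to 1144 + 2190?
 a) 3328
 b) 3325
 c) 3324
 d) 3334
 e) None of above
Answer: d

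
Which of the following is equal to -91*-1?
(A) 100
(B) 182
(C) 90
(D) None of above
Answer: D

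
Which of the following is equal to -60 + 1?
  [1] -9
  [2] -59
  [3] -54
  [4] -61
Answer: 2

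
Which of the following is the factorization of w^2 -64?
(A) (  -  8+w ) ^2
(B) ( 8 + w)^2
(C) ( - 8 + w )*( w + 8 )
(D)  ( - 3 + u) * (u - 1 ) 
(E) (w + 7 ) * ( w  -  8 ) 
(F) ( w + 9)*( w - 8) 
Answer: C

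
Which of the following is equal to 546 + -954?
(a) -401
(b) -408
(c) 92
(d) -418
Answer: b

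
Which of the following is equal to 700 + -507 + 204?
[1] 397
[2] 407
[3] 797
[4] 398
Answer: 1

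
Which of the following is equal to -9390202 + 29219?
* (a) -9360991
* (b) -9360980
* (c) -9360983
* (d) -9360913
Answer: c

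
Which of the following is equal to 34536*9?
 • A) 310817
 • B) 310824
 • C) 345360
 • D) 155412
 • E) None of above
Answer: B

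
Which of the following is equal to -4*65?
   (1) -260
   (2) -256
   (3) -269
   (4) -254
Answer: 1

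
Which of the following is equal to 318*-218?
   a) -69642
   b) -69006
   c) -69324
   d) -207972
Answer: c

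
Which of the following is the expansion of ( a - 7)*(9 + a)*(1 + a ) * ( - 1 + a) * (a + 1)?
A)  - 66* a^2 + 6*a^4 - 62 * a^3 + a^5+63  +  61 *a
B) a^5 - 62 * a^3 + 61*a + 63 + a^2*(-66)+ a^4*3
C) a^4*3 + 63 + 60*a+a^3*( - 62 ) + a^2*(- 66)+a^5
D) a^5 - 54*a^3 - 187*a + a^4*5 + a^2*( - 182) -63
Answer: B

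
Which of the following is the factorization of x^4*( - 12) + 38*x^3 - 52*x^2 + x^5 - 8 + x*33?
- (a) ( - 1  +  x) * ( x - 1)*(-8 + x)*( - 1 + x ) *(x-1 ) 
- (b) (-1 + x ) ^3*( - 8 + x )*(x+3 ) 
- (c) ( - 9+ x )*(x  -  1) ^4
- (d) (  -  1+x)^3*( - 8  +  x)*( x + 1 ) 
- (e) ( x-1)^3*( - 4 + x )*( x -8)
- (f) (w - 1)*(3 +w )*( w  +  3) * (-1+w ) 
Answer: a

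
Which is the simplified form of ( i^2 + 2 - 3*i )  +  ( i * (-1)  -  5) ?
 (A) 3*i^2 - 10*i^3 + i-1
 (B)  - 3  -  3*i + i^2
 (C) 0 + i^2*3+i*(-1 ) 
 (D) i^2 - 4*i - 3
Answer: D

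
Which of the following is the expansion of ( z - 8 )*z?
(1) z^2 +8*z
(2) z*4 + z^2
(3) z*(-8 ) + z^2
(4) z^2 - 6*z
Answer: 3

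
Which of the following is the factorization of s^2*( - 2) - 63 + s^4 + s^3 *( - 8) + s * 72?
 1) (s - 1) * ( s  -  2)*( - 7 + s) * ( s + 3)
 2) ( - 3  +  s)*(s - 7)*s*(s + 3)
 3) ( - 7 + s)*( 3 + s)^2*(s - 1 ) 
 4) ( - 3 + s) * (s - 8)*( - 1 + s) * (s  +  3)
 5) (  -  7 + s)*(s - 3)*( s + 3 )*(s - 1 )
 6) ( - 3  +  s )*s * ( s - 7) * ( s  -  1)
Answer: 5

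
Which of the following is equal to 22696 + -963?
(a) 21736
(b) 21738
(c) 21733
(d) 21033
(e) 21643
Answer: c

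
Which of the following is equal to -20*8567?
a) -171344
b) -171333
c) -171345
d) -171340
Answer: d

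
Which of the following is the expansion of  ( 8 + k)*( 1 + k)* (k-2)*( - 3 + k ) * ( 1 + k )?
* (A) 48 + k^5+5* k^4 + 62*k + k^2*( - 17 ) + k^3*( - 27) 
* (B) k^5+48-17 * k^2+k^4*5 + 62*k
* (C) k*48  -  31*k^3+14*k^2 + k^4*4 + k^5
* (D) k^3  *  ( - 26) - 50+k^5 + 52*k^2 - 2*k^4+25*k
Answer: A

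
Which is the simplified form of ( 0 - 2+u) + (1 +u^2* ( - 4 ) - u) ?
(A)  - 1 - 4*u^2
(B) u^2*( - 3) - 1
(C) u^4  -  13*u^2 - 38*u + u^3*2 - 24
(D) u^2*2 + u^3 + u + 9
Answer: A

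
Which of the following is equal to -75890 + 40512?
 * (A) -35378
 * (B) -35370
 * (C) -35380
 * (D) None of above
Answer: A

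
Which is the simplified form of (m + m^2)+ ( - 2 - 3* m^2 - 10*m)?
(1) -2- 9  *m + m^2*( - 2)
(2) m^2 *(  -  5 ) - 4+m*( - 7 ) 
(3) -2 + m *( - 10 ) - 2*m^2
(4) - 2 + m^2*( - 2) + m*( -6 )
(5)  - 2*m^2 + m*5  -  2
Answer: 1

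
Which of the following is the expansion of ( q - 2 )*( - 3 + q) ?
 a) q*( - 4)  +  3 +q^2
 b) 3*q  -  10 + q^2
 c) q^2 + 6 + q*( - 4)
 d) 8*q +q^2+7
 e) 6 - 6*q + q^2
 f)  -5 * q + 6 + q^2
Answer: f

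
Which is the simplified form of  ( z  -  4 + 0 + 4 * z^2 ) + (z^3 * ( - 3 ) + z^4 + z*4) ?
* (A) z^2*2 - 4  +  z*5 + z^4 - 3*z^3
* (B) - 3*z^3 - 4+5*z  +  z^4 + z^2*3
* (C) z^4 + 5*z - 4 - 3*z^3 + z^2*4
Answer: C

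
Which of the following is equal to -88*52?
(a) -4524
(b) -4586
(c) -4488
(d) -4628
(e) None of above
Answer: e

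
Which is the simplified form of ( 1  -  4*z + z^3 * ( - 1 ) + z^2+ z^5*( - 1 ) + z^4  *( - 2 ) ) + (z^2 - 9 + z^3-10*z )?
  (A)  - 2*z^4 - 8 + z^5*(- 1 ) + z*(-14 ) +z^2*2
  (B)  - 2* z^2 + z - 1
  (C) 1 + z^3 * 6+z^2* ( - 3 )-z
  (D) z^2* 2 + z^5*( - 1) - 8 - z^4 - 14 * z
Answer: A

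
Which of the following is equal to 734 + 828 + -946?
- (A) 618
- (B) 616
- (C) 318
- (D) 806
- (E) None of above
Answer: B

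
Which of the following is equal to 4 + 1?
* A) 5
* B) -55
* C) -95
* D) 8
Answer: A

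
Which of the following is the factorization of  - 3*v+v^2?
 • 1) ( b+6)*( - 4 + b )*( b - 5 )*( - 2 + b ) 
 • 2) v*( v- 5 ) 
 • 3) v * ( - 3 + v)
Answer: 3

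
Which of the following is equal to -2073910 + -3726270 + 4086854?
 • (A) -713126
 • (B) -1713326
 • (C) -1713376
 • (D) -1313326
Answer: B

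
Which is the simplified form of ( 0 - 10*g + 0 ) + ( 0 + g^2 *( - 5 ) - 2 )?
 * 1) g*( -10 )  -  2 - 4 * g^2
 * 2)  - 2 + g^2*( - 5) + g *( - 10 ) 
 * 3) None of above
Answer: 2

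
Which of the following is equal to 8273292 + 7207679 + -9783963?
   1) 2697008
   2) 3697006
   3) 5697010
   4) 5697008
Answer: 4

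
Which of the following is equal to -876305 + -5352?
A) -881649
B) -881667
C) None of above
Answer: C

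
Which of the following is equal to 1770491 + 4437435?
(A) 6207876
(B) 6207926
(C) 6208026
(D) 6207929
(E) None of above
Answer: B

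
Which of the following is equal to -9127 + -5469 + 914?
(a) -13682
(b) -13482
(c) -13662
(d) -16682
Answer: a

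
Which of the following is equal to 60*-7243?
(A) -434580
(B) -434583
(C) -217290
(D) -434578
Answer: A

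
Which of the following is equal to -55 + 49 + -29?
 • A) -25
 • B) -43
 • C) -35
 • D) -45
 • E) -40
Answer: C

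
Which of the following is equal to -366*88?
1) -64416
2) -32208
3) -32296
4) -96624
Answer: 2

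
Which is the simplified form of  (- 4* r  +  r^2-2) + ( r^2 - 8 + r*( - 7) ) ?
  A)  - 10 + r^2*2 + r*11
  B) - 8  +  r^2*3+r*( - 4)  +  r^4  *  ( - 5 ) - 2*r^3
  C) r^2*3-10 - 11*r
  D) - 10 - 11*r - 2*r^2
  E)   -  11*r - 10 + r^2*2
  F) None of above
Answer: E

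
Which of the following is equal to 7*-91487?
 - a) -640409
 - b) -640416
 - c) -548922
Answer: a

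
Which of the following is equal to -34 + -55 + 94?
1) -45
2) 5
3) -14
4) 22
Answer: 2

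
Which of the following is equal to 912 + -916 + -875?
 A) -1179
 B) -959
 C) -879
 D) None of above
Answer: C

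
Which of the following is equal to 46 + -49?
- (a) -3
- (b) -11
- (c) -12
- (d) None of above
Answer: a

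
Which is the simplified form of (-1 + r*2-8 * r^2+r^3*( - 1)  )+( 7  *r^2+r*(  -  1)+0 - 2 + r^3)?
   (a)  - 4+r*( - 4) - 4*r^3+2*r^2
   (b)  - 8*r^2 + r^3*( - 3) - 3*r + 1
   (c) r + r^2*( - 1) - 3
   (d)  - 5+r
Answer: c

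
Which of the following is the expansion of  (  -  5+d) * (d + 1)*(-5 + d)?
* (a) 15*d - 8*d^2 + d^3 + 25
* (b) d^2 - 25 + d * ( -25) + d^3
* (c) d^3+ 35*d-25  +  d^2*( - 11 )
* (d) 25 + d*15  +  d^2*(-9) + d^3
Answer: d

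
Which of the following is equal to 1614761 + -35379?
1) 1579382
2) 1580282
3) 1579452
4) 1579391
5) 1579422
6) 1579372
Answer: 1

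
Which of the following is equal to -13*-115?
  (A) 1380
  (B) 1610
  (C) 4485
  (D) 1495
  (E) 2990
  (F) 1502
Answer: D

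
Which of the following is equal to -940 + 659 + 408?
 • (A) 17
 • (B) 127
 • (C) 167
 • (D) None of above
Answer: B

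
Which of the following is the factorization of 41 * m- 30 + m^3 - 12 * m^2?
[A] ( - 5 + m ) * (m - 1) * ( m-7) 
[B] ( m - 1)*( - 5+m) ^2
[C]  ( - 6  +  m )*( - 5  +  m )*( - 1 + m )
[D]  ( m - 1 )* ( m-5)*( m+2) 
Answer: C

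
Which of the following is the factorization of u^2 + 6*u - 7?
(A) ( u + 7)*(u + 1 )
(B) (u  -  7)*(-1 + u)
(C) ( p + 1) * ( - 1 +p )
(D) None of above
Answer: D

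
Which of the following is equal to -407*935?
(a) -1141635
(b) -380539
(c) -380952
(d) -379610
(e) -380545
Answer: e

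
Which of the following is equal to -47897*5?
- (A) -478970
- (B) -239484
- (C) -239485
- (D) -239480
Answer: C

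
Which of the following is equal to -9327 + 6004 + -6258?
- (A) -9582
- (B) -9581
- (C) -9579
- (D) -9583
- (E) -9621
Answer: B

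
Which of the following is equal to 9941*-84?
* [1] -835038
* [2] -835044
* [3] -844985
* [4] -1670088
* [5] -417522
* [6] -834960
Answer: 2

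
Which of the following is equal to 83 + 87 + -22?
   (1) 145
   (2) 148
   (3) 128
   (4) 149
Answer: 2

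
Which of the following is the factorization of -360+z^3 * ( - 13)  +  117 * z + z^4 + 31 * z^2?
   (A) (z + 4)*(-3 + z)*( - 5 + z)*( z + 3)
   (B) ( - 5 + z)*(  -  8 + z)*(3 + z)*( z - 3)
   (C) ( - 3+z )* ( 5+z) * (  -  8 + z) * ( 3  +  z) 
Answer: B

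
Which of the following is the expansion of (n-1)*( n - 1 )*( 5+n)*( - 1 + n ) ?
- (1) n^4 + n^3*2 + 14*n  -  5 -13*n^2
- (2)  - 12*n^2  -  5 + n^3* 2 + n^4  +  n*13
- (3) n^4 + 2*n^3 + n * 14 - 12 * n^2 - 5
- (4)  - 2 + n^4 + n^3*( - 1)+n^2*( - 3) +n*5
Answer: 3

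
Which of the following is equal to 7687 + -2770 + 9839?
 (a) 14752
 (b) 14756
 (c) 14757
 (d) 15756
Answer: b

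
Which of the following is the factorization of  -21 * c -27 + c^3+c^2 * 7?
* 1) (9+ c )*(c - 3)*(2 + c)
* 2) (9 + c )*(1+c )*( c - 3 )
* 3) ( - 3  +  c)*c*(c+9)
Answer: 2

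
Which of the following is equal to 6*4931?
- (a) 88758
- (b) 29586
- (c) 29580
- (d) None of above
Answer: b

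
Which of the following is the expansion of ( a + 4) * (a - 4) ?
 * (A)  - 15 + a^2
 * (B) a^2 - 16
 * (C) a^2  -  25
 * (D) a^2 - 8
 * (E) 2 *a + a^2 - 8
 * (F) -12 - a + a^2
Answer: B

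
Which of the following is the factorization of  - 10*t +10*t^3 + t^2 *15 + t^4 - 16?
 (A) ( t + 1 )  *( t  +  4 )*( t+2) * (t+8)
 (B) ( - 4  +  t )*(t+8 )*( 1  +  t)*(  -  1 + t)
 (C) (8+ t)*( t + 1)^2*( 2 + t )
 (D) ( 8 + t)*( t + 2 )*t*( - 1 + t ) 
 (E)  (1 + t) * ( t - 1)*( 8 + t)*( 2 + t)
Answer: E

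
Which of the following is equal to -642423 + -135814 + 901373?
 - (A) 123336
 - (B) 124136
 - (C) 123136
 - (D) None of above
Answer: C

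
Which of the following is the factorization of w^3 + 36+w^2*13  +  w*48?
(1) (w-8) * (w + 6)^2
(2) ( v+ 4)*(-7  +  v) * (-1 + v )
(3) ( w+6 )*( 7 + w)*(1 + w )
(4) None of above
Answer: 4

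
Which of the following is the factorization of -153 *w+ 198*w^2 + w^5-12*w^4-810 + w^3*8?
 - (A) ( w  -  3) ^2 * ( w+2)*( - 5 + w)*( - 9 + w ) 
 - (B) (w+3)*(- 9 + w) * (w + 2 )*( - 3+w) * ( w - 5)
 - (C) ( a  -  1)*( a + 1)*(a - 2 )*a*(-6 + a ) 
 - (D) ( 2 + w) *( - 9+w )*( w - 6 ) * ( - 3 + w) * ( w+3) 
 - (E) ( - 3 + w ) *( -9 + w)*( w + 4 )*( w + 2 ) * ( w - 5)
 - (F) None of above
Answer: B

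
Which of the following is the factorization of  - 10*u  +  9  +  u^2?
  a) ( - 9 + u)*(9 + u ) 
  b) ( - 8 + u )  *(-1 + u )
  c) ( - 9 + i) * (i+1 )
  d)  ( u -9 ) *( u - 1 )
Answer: d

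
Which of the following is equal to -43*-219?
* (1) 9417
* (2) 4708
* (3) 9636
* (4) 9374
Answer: 1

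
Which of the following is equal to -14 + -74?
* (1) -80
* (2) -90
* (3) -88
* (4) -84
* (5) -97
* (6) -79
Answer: 3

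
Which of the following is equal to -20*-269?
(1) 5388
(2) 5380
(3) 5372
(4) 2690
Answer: 2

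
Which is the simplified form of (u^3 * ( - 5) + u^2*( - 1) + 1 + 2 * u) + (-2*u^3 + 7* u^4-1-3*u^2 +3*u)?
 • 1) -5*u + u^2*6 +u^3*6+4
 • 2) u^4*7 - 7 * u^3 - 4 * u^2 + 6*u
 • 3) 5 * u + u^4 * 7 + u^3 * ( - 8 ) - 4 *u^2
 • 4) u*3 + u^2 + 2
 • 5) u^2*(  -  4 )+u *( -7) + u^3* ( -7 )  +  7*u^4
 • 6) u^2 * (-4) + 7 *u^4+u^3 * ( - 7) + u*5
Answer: 6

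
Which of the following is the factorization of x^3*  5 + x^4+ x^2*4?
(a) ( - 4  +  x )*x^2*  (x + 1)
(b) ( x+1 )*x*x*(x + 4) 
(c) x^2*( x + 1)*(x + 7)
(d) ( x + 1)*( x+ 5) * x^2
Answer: b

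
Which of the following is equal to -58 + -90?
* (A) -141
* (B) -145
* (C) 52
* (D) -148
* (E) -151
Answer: D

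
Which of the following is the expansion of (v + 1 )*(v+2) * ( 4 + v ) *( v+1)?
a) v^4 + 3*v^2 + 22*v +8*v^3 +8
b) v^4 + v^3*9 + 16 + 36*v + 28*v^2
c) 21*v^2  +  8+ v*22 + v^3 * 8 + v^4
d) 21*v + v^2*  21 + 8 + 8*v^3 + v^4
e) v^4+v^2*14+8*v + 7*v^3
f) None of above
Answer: c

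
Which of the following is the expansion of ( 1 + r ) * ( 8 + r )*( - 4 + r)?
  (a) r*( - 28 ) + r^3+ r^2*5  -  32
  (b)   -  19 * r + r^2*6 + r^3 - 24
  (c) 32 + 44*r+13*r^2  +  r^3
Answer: a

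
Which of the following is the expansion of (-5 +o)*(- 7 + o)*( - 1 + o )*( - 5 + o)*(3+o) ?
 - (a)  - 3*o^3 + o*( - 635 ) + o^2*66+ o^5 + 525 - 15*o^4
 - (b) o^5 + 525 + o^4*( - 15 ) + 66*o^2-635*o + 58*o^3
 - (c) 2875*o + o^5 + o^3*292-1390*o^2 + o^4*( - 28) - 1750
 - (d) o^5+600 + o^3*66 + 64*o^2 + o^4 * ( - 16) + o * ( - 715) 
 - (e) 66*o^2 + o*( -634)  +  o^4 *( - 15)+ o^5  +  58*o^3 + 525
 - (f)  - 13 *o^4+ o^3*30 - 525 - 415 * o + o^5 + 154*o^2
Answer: b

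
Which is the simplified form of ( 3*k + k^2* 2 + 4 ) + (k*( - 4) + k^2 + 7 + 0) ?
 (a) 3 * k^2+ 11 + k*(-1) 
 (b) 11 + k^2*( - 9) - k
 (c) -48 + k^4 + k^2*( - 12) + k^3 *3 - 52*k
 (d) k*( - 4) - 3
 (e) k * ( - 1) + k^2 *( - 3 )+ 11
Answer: a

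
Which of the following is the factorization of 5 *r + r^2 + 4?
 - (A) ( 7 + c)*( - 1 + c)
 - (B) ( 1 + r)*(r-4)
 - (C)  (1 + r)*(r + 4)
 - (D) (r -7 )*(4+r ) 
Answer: C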